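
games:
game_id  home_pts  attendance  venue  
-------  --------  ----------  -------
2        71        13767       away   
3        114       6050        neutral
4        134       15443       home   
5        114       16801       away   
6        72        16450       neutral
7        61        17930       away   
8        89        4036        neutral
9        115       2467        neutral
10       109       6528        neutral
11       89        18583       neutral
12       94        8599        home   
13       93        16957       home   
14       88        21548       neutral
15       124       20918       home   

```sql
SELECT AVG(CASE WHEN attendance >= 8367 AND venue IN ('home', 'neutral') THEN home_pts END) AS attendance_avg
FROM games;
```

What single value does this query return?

game_id=2: ✗
game_id=3: ✗
game_id=4: ✓ → 134
game_id=5: ✗
game_id=6: ✓ → 72
game_id=7: ✗
game_id=8: ✗
game_id=9: ✗
game_id=10: ✗
game_id=11: ✓ → 89
game_id=12: ✓ → 94
game_id=13: ✓ → 93
game_id=14: ✓ → 88
game_id=15: ✓ → 124
attendance_avg = (134 + 72 + 89 + 94 + 93 + 88 + 124) / 7 = 99.1428571429

99.1428571429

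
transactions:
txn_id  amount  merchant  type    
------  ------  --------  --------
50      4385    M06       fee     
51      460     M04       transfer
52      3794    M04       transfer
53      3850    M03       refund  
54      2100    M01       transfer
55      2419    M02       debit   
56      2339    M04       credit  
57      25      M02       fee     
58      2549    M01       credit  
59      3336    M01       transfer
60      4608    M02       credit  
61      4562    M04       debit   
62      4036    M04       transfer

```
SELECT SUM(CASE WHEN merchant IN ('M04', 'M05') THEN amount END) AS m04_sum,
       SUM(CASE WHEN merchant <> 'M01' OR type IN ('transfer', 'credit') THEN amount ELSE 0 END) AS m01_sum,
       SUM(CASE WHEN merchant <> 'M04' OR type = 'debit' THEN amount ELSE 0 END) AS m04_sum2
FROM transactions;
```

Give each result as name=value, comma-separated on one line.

[m04_sum: merchant IN ('M04', 'M05')]
txn_id=50: ✗
txn_id=51: ✓ → 460
txn_id=52: ✓ → 3794
txn_id=53: ✗
txn_id=54: ✗
txn_id=55: ✗
txn_id=56: ✓ → 2339
txn_id=57: ✗
txn_id=58: ✗
txn_id=59: ✗
txn_id=60: ✗
txn_id=61: ✓ → 4562
txn_id=62: ✓ → 4036
m04_sum = 460 + 3794 + 2339 + 4562 + 4036 = 15191
—
[m01_sum: merchant <> 'M01' OR type IN ('transfer', 'credit')]
txn_id=50: ✓ → 4385
txn_id=51: ✓ → 460
txn_id=52: ✓ → 3794
txn_id=53: ✓ → 3850
txn_id=54: ✓ → 2100
txn_id=55: ✓ → 2419
txn_id=56: ✓ → 2339
txn_id=57: ✓ → 25
txn_id=58: ✓ → 2549
txn_id=59: ✓ → 3336
txn_id=60: ✓ → 4608
txn_id=61: ✓ → 4562
txn_id=62: ✓ → 4036
m01_sum = 4385 + 460 + 3794 + 3850 + 2100 + 2419 + 2339 + 25 + 2549 + 3336 + 4608 + 4562 + 4036 = 38463
—
[m04_sum2: merchant <> 'M04' OR type = 'debit']
txn_id=50: ✓ → 4385
txn_id=51: ✗
txn_id=52: ✗
txn_id=53: ✓ → 3850
txn_id=54: ✓ → 2100
txn_id=55: ✓ → 2419
txn_id=56: ✗
txn_id=57: ✓ → 25
txn_id=58: ✓ → 2549
txn_id=59: ✓ → 3336
txn_id=60: ✓ → 4608
txn_id=61: ✓ → 4562
txn_id=62: ✗
m04_sum2 = 4385 + 3850 + 2100 + 2419 + 25 + 2549 + 3336 + 4608 + 4562 = 27834

m04_sum=15191, m01_sum=38463, m04_sum2=27834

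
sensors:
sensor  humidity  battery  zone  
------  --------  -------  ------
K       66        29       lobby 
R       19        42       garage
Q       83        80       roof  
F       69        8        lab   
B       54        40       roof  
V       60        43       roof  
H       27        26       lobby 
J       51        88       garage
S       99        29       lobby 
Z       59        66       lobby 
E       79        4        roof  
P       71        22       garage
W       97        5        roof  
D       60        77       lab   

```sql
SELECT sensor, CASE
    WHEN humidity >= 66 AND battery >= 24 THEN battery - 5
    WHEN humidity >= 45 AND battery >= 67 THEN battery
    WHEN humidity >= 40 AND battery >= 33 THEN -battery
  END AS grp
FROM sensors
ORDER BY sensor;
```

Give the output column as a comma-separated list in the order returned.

sensor=B: humidity >= 40 AND battery >= 33 → -40
sensor=D: humidity >= 45 AND battery >= 67 → 77
sensor=E: (no match → NULL) → NULL
sensor=F: (no match → NULL) → NULL
sensor=H: (no match → NULL) → NULL
sensor=J: humidity >= 45 AND battery >= 67 → 88
sensor=K: humidity >= 66 AND battery >= 24 → 24
sensor=P: (no match → NULL) → NULL
sensor=Q: humidity >= 66 AND battery >= 24 → 75
sensor=R: (no match → NULL) → NULL
sensor=S: humidity >= 66 AND battery >= 24 → 24
sensor=V: humidity >= 40 AND battery >= 33 → -43
sensor=W: (no match → NULL) → NULL
sensor=Z: humidity >= 40 AND battery >= 33 → -66

-40, 77, NULL, NULL, NULL, 88, 24, NULL, 75, NULL, 24, -43, NULL, -66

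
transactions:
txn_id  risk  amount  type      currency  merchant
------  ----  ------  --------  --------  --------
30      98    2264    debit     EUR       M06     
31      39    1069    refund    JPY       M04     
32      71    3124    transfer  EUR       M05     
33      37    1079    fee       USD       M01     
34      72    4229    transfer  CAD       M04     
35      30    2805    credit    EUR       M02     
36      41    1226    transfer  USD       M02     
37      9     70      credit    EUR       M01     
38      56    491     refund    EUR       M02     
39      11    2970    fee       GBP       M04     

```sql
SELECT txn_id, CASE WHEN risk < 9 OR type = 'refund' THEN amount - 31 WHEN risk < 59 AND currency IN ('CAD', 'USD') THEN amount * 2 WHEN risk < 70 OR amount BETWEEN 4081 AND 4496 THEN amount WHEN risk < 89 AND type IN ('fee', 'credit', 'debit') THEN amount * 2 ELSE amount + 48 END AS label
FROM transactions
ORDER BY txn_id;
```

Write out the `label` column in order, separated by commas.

2312, 1038, 3172, 2158, 4229, 2805, 2452, 70, 460, 2970

txn_id=30: ELSE → 2312
txn_id=31: risk < 9 OR type = 'refund' → 1038
txn_id=32: ELSE → 3172
txn_id=33: risk < 59 AND currency IN ('CAD', 'USD') → 2158
txn_id=34: risk < 70 OR amount BETWEEN 4081 AND 4496 → 4229
txn_id=35: risk < 70 OR amount BETWEEN 4081 AND 4496 → 2805
txn_id=36: risk < 59 AND currency IN ('CAD', 'USD') → 2452
txn_id=37: risk < 70 OR amount BETWEEN 4081 AND 4496 → 70
txn_id=38: risk < 9 OR type = 'refund' → 460
txn_id=39: risk < 70 OR amount BETWEEN 4081 AND 4496 → 2970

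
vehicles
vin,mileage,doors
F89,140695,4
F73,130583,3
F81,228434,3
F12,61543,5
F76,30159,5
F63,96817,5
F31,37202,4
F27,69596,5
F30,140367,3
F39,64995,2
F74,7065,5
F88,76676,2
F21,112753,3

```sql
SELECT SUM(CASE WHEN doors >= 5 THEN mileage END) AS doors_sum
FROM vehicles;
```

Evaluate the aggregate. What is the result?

vin=F89: ✗
vin=F73: ✗
vin=F81: ✗
vin=F12: ✓ → 61543
vin=F76: ✓ → 30159
vin=F63: ✓ → 96817
vin=F31: ✗
vin=F27: ✓ → 69596
vin=F30: ✗
vin=F39: ✗
vin=F74: ✓ → 7065
vin=F88: ✗
vin=F21: ✗
doors_sum = 61543 + 30159 + 96817 + 69596 + 7065 = 265180

265180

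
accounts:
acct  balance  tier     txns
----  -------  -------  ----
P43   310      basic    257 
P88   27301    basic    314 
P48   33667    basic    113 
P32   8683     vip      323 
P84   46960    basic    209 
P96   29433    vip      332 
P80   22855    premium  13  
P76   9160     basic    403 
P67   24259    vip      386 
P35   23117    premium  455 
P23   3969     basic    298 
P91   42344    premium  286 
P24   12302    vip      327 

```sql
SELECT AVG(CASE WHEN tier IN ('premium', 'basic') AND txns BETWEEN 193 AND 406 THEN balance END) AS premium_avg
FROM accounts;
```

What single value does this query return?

21674

acct=P43: ✓ → 310
acct=P88: ✓ → 27301
acct=P48: ✗
acct=P32: ✗
acct=P84: ✓ → 46960
acct=P96: ✗
acct=P80: ✗
acct=P76: ✓ → 9160
acct=P67: ✗
acct=P35: ✗
acct=P23: ✓ → 3969
acct=P91: ✓ → 42344
acct=P24: ✗
premium_avg = (310 + 27301 + 46960 + 9160 + 3969 + 42344) / 6 = 21674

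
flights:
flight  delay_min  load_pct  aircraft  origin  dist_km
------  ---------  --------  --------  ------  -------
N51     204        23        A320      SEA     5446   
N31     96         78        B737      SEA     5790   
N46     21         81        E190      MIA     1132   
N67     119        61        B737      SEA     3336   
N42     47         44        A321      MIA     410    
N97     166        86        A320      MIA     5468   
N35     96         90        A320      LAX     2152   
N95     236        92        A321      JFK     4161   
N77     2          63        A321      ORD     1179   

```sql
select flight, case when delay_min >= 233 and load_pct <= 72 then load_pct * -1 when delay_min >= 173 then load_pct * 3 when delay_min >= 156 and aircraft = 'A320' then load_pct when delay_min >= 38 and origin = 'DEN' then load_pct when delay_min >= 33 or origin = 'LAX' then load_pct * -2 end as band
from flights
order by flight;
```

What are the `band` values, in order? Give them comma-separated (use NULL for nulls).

-156, -180, -88, NULL, 69, -122, NULL, 276, 86

flight=N31: delay_min >= 33 or origin = 'LAX' → -156
flight=N35: delay_min >= 33 or origin = 'LAX' → -180
flight=N42: delay_min >= 33 or origin = 'LAX' → -88
flight=N46: (no match → NULL) → NULL
flight=N51: delay_min >= 173 → 69
flight=N67: delay_min >= 33 or origin = 'LAX' → -122
flight=N77: (no match → NULL) → NULL
flight=N95: delay_min >= 173 → 276
flight=N97: delay_min >= 156 and aircraft = 'A320' → 86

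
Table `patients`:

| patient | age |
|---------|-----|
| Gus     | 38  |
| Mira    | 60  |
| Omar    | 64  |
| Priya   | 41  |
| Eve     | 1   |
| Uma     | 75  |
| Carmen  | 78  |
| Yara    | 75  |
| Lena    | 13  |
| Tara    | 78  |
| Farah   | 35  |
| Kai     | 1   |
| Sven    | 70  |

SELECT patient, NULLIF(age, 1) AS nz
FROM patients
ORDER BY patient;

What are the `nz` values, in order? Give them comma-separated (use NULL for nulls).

patient=Carmen: age=78 vs 1: differ → 78
patient=Eve: age=1 vs 1: equal → NULL
patient=Farah: age=35 vs 1: differ → 35
patient=Gus: age=38 vs 1: differ → 38
patient=Kai: age=1 vs 1: equal → NULL
patient=Lena: age=13 vs 1: differ → 13
patient=Mira: age=60 vs 1: differ → 60
patient=Omar: age=64 vs 1: differ → 64
patient=Priya: age=41 vs 1: differ → 41
patient=Sven: age=70 vs 1: differ → 70
patient=Tara: age=78 vs 1: differ → 78
patient=Uma: age=75 vs 1: differ → 75
patient=Yara: age=75 vs 1: differ → 75

78, NULL, 35, 38, NULL, 13, 60, 64, 41, 70, 78, 75, 75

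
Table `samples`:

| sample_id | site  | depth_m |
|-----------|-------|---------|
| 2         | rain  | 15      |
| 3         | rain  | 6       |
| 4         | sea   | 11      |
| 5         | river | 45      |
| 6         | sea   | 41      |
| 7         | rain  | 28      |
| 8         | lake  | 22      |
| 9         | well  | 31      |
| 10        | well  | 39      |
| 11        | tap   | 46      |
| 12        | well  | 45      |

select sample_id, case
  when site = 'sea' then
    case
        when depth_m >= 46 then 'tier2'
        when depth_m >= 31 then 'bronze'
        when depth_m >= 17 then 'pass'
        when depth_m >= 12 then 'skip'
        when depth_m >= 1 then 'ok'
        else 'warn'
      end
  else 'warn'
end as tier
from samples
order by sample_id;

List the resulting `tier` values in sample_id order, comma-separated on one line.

warn, warn, ok, warn, bronze, warn, warn, warn, warn, warn, warn

sample_id=2: site='rain' → outer ELSE → warn
sample_id=3: site='rain' → outer ELSE → warn
sample_id=4: site='sea' → inner[depth_m >= 1] → ok
sample_id=5: site='river' → outer ELSE → warn
sample_id=6: site='sea' → inner[depth_m >= 31] → bronze
sample_id=7: site='rain' → outer ELSE → warn
sample_id=8: site='lake' → outer ELSE → warn
sample_id=9: site='well' → outer ELSE → warn
sample_id=10: site='well' → outer ELSE → warn
sample_id=11: site='tap' → outer ELSE → warn
sample_id=12: site='well' → outer ELSE → warn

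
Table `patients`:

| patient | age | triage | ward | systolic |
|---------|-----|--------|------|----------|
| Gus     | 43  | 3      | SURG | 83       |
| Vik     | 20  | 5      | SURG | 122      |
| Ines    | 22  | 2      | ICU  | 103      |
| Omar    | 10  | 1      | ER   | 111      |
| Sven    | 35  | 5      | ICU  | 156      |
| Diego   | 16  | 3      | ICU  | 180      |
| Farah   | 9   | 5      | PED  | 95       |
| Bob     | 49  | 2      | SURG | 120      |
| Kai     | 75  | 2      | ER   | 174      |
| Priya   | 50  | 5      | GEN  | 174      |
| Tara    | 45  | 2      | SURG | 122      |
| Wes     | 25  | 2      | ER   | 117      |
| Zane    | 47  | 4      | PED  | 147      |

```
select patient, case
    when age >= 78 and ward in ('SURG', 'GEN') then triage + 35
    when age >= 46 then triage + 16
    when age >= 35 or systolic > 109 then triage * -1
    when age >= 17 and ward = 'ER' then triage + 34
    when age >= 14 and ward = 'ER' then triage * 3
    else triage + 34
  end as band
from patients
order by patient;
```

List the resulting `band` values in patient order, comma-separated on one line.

patient=Bob: age >= 46 → 18
patient=Diego: age >= 35 or systolic > 109 → -3
patient=Farah: ELSE → 39
patient=Gus: age >= 35 or systolic > 109 → -3
patient=Ines: ELSE → 36
patient=Kai: age >= 46 → 18
patient=Omar: age >= 35 or systolic > 109 → -1
patient=Priya: age >= 46 → 21
patient=Sven: age >= 35 or systolic > 109 → -5
patient=Tara: age >= 35 or systolic > 109 → -2
patient=Vik: age >= 35 or systolic > 109 → -5
patient=Wes: age >= 35 or systolic > 109 → -2
patient=Zane: age >= 46 → 20

18, -3, 39, -3, 36, 18, -1, 21, -5, -2, -5, -2, 20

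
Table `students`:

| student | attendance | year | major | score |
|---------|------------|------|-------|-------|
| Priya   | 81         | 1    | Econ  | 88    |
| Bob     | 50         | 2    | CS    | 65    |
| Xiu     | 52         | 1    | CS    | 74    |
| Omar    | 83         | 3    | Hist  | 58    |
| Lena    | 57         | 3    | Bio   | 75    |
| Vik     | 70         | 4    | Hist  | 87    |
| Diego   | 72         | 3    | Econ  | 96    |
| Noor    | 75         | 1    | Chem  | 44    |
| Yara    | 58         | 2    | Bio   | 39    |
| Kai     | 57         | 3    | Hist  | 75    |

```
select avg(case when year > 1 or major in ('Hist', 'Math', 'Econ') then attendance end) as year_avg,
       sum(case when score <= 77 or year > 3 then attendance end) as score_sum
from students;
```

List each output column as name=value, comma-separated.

year_avg=66, score_sum=502

[year_avg: year > 1 or major in ('Hist', 'Math', 'Econ')]
student=Priya: ✓ → 81
student=Bob: ✓ → 50
student=Xiu: ✗
student=Omar: ✓ → 83
student=Lena: ✓ → 57
student=Vik: ✓ → 70
student=Diego: ✓ → 72
student=Noor: ✗
student=Yara: ✓ → 58
student=Kai: ✓ → 57
year_avg = (81 + 50 + 83 + 57 + 70 + 72 + 58 + 57) / 8 = 66
—
[score_sum: score <= 77 or year > 3]
student=Priya: ✗
student=Bob: ✓ → 50
student=Xiu: ✓ → 52
student=Omar: ✓ → 83
student=Lena: ✓ → 57
student=Vik: ✓ → 70
student=Diego: ✗
student=Noor: ✓ → 75
student=Yara: ✓ → 58
student=Kai: ✓ → 57
score_sum = 50 + 52 + 83 + 57 + 70 + 75 + 58 + 57 = 502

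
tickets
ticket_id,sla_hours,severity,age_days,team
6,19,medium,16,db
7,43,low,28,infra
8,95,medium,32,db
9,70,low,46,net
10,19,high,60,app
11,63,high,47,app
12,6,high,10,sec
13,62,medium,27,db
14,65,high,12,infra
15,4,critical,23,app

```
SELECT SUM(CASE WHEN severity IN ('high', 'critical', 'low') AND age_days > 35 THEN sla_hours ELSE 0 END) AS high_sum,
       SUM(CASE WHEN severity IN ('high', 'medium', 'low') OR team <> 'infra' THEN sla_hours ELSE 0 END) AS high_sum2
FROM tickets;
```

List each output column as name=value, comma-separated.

high_sum=152, high_sum2=446

[high_sum: severity IN ('high', 'critical', 'low') AND age_days > 35]
ticket_id=6: ✗
ticket_id=7: ✗
ticket_id=8: ✗
ticket_id=9: ✓ → 70
ticket_id=10: ✓ → 19
ticket_id=11: ✓ → 63
ticket_id=12: ✗
ticket_id=13: ✗
ticket_id=14: ✗
ticket_id=15: ✗
high_sum = 70 + 19 + 63 = 152
—
[high_sum2: severity IN ('high', 'medium', 'low') OR team <> 'infra']
ticket_id=6: ✓ → 19
ticket_id=7: ✓ → 43
ticket_id=8: ✓ → 95
ticket_id=9: ✓ → 70
ticket_id=10: ✓ → 19
ticket_id=11: ✓ → 63
ticket_id=12: ✓ → 6
ticket_id=13: ✓ → 62
ticket_id=14: ✓ → 65
ticket_id=15: ✓ → 4
high_sum2 = 19 + 43 + 95 + 70 + 19 + 63 + 6 + 62 + 65 + 4 = 446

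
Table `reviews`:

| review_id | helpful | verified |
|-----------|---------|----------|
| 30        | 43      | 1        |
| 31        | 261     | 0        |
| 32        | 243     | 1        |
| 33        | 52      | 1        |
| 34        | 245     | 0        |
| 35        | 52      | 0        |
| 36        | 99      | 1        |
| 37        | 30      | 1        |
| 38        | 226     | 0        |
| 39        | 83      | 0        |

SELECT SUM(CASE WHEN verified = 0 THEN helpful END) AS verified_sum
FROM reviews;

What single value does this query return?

867

review_id=30: ✗
review_id=31: ✓ → 261
review_id=32: ✗
review_id=33: ✗
review_id=34: ✓ → 245
review_id=35: ✓ → 52
review_id=36: ✗
review_id=37: ✗
review_id=38: ✓ → 226
review_id=39: ✓ → 83
verified_sum = 261 + 245 + 52 + 226 + 83 = 867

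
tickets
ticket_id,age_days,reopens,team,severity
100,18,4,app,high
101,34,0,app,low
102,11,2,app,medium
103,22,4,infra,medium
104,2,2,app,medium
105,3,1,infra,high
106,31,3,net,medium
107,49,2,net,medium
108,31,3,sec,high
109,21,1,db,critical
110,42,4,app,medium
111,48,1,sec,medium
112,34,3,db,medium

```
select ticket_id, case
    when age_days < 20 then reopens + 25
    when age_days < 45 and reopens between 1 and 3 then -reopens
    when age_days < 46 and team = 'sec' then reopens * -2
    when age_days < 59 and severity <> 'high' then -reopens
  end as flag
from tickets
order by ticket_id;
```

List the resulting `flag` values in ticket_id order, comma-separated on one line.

ticket_id=100: age_days < 20 → 29
ticket_id=101: age_days < 59 and severity <> 'high' → 0
ticket_id=102: age_days < 20 → 27
ticket_id=103: age_days < 59 and severity <> 'high' → -4
ticket_id=104: age_days < 20 → 27
ticket_id=105: age_days < 20 → 26
ticket_id=106: age_days < 45 and reopens between 1 and 3 → -3
ticket_id=107: age_days < 59 and severity <> 'high' → -2
ticket_id=108: age_days < 45 and reopens between 1 and 3 → -3
ticket_id=109: age_days < 45 and reopens between 1 and 3 → -1
ticket_id=110: age_days < 59 and severity <> 'high' → -4
ticket_id=111: age_days < 59 and severity <> 'high' → -1
ticket_id=112: age_days < 45 and reopens between 1 and 3 → -3

29, 0, 27, -4, 27, 26, -3, -2, -3, -1, -4, -1, -3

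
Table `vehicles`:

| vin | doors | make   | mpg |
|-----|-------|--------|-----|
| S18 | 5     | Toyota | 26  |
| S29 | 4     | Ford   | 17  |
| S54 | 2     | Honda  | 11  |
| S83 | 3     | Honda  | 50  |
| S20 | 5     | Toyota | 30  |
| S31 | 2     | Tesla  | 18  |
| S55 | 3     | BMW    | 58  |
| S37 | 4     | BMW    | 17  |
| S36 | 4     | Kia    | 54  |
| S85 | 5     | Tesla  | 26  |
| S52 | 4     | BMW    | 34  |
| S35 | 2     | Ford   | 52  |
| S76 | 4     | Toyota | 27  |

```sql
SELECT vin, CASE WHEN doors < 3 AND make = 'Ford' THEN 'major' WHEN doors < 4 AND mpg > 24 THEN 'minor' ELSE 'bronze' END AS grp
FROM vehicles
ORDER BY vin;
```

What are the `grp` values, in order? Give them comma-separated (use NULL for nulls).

vin=S18: ELSE → bronze
vin=S20: ELSE → bronze
vin=S29: ELSE → bronze
vin=S31: ELSE → bronze
vin=S35: doors < 3 AND make = 'Ford' → major
vin=S36: ELSE → bronze
vin=S37: ELSE → bronze
vin=S52: ELSE → bronze
vin=S54: ELSE → bronze
vin=S55: doors < 4 AND mpg > 24 → minor
vin=S76: ELSE → bronze
vin=S83: doors < 4 AND mpg > 24 → minor
vin=S85: ELSE → bronze

bronze, bronze, bronze, bronze, major, bronze, bronze, bronze, bronze, minor, bronze, minor, bronze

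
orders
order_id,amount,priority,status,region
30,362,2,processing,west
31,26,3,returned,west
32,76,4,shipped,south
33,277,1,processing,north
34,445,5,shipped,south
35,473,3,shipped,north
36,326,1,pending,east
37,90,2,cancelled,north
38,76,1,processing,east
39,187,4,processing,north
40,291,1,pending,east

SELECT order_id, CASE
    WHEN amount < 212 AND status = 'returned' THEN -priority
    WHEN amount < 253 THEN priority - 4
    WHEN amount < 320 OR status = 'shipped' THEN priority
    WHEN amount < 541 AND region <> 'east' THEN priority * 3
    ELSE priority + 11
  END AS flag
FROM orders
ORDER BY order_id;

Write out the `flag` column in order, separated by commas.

order_id=30: amount < 541 AND region <> 'east' → 6
order_id=31: amount < 212 AND status = 'returned' → -3
order_id=32: amount < 253 → 0
order_id=33: amount < 320 OR status = 'shipped' → 1
order_id=34: amount < 320 OR status = 'shipped' → 5
order_id=35: amount < 320 OR status = 'shipped' → 3
order_id=36: ELSE → 12
order_id=37: amount < 253 → -2
order_id=38: amount < 253 → -3
order_id=39: amount < 253 → 0
order_id=40: amount < 320 OR status = 'shipped' → 1

6, -3, 0, 1, 5, 3, 12, -2, -3, 0, 1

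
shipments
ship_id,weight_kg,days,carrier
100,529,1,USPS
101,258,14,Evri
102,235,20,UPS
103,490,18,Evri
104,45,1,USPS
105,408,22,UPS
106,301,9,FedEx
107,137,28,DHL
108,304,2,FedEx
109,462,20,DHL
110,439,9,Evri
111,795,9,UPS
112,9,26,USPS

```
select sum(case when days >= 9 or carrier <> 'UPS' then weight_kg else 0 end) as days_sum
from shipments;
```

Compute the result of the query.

4412

ship_id=100: ✓ → 529
ship_id=101: ✓ → 258
ship_id=102: ✓ → 235
ship_id=103: ✓ → 490
ship_id=104: ✓ → 45
ship_id=105: ✓ → 408
ship_id=106: ✓ → 301
ship_id=107: ✓ → 137
ship_id=108: ✓ → 304
ship_id=109: ✓ → 462
ship_id=110: ✓ → 439
ship_id=111: ✓ → 795
ship_id=112: ✓ → 9
days_sum = 529 + 258 + 235 + 490 + 45 + 408 + 301 + 137 + 304 + 462 + 439 + 795 + 9 = 4412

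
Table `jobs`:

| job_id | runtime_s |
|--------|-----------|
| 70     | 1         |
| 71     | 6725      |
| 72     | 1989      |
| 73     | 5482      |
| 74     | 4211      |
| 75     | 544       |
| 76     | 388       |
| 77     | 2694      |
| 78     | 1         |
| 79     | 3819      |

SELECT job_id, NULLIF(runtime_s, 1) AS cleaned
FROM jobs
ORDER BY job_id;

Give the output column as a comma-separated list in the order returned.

job_id=70: runtime_s=1 vs 1: equal → NULL
job_id=71: runtime_s=6725 vs 1: differ → 6725
job_id=72: runtime_s=1989 vs 1: differ → 1989
job_id=73: runtime_s=5482 vs 1: differ → 5482
job_id=74: runtime_s=4211 vs 1: differ → 4211
job_id=75: runtime_s=544 vs 1: differ → 544
job_id=76: runtime_s=388 vs 1: differ → 388
job_id=77: runtime_s=2694 vs 1: differ → 2694
job_id=78: runtime_s=1 vs 1: equal → NULL
job_id=79: runtime_s=3819 vs 1: differ → 3819

NULL, 6725, 1989, 5482, 4211, 544, 388, 2694, NULL, 3819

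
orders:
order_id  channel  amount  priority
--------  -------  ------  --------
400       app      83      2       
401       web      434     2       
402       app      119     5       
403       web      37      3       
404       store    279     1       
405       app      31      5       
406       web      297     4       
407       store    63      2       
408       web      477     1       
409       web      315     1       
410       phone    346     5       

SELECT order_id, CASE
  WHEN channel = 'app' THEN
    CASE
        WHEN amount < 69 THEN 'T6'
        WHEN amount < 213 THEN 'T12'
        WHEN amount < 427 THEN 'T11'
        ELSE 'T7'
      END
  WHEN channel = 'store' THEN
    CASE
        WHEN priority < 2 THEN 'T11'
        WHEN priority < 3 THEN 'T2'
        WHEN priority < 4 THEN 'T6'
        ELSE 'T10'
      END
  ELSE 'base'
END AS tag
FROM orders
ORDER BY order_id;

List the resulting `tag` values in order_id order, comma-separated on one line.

order_id=400: channel='app' → inner[amount < 213] → T12
order_id=401: channel='web' → outer ELSE → base
order_id=402: channel='app' → inner[amount < 213] → T12
order_id=403: channel='web' → outer ELSE → base
order_id=404: channel='store' → inner[priority < 2] → T11
order_id=405: channel='app' → inner[amount < 69] → T6
order_id=406: channel='web' → outer ELSE → base
order_id=407: channel='store' → inner[priority < 3] → T2
order_id=408: channel='web' → outer ELSE → base
order_id=409: channel='web' → outer ELSE → base
order_id=410: channel='phone' → outer ELSE → base

T12, base, T12, base, T11, T6, base, T2, base, base, base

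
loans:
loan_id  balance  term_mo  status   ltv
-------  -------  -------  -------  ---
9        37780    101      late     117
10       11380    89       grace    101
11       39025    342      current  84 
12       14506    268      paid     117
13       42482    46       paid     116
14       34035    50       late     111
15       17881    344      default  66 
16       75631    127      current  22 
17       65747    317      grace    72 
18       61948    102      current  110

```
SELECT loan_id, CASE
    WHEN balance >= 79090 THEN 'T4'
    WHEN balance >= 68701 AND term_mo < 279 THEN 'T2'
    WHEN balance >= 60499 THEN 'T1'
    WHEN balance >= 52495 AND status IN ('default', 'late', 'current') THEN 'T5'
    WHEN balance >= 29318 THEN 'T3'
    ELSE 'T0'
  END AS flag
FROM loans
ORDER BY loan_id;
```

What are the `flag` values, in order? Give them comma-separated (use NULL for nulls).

T3, T0, T3, T0, T3, T3, T0, T2, T1, T1

loan_id=9: balance >= 29318 → T3
loan_id=10: ELSE → T0
loan_id=11: balance >= 29318 → T3
loan_id=12: ELSE → T0
loan_id=13: balance >= 29318 → T3
loan_id=14: balance >= 29318 → T3
loan_id=15: ELSE → T0
loan_id=16: balance >= 68701 AND term_mo < 279 → T2
loan_id=17: balance >= 60499 → T1
loan_id=18: balance >= 60499 → T1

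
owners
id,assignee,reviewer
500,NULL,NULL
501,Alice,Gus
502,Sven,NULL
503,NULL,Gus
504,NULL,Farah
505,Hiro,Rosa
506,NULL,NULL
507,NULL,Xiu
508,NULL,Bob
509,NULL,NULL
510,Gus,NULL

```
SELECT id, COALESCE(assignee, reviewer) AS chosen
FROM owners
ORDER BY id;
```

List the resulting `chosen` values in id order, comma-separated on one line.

id=500: assignee=NULL, reviewer=NULL (all NULL) → NULL
id=501: assignee=Alice → Alice
id=502: assignee=Sven → Sven
id=503: assignee=NULL, reviewer=Gus → Gus
id=504: assignee=NULL, reviewer=Farah → Farah
id=505: assignee=Hiro → Hiro
id=506: assignee=NULL, reviewer=NULL (all NULL) → NULL
id=507: assignee=NULL, reviewer=Xiu → Xiu
id=508: assignee=NULL, reviewer=Bob → Bob
id=509: assignee=NULL, reviewer=NULL (all NULL) → NULL
id=510: assignee=Gus → Gus

NULL, Alice, Sven, Gus, Farah, Hiro, NULL, Xiu, Bob, NULL, Gus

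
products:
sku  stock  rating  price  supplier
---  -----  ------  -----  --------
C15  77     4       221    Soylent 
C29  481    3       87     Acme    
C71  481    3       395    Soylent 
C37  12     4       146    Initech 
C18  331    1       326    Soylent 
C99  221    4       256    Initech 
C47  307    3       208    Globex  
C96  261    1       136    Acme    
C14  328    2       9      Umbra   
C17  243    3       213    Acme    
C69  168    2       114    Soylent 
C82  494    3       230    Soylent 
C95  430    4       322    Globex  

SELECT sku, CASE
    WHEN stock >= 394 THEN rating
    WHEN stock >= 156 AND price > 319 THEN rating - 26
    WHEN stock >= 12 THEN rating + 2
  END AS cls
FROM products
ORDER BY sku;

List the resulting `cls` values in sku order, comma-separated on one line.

sku=C14: stock >= 12 → 4
sku=C15: stock >= 12 → 6
sku=C17: stock >= 12 → 5
sku=C18: stock >= 156 AND price > 319 → -25
sku=C29: stock >= 394 → 3
sku=C37: stock >= 12 → 6
sku=C47: stock >= 12 → 5
sku=C69: stock >= 12 → 4
sku=C71: stock >= 394 → 3
sku=C82: stock >= 394 → 3
sku=C95: stock >= 394 → 4
sku=C96: stock >= 12 → 3
sku=C99: stock >= 12 → 6

4, 6, 5, -25, 3, 6, 5, 4, 3, 3, 4, 3, 6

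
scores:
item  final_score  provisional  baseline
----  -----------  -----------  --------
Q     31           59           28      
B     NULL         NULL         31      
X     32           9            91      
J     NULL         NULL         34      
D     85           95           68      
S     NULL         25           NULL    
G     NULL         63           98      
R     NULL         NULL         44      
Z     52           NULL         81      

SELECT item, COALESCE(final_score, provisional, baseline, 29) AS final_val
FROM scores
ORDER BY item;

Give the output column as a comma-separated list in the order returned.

31, 85, 63, 34, 31, 44, 25, 32, 52

item=B: final_score=NULL, provisional=NULL, baseline=31 → 31
item=D: final_score=85 → 85
item=G: final_score=NULL, provisional=63 → 63
item=J: final_score=NULL, provisional=NULL, baseline=34 → 34
item=Q: final_score=31 → 31
item=R: final_score=NULL, provisional=NULL, baseline=44 → 44
item=S: final_score=NULL, provisional=25 → 25
item=X: final_score=32 → 32
item=Z: final_score=52 → 52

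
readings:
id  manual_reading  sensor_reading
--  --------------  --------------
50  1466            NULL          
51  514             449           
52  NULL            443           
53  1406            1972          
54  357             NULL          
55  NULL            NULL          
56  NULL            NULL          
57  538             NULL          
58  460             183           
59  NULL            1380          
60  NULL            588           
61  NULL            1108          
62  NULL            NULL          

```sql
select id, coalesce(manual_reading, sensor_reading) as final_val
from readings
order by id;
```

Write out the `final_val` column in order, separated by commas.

id=50: manual_reading=1466 → 1466
id=51: manual_reading=514 → 514
id=52: manual_reading=NULL, sensor_reading=443 → 443
id=53: manual_reading=1406 → 1406
id=54: manual_reading=357 → 357
id=55: manual_reading=NULL, sensor_reading=NULL (all NULL) → NULL
id=56: manual_reading=NULL, sensor_reading=NULL (all NULL) → NULL
id=57: manual_reading=538 → 538
id=58: manual_reading=460 → 460
id=59: manual_reading=NULL, sensor_reading=1380 → 1380
id=60: manual_reading=NULL, sensor_reading=588 → 588
id=61: manual_reading=NULL, sensor_reading=1108 → 1108
id=62: manual_reading=NULL, sensor_reading=NULL (all NULL) → NULL

1466, 514, 443, 1406, 357, NULL, NULL, 538, 460, 1380, 588, 1108, NULL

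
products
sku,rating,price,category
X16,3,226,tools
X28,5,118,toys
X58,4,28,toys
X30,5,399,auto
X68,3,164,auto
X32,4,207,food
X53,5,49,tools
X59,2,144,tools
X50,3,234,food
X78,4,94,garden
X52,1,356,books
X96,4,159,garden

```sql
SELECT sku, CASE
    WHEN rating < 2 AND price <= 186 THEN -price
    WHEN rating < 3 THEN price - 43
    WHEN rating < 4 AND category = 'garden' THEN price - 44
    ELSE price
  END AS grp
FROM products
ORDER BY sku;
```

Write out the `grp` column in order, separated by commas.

sku=X16: ELSE → 226
sku=X28: ELSE → 118
sku=X30: ELSE → 399
sku=X32: ELSE → 207
sku=X50: ELSE → 234
sku=X52: rating < 3 → 313
sku=X53: ELSE → 49
sku=X58: ELSE → 28
sku=X59: rating < 3 → 101
sku=X68: ELSE → 164
sku=X78: ELSE → 94
sku=X96: ELSE → 159

226, 118, 399, 207, 234, 313, 49, 28, 101, 164, 94, 159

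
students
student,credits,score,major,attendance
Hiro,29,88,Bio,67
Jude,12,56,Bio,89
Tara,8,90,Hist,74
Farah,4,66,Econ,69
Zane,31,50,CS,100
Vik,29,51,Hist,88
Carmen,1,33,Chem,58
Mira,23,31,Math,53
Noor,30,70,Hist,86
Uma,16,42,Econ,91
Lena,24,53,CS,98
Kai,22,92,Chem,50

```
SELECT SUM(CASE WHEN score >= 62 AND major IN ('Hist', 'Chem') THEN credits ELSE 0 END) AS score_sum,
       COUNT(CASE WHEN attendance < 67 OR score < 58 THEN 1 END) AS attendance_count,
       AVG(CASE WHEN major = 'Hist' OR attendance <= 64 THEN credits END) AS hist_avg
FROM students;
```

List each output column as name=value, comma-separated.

[score_sum: score >= 62 AND major IN ('Hist', 'Chem')]
student=Hiro: ✗
student=Jude: ✗
student=Tara: ✓ → 8
student=Farah: ✗
student=Zane: ✗
student=Vik: ✗
student=Carmen: ✗
student=Mira: ✗
student=Noor: ✓ → 30
student=Uma: ✗
student=Lena: ✗
student=Kai: ✓ → 22
score_sum = 8 + 30 + 22 = 60
—
[attendance_count: attendance < 67 OR score < 58]
student=Hiro: ✗
student=Jude: ✓ → 1
student=Tara: ✗
student=Farah: ✗
student=Zane: ✓ → 1
student=Vik: ✓ → 1
student=Carmen: ✓ → 1
student=Mira: ✓ → 1
student=Noor: ✗
student=Uma: ✓ → 1
student=Lena: ✓ → 1
student=Kai: ✓ → 1
attendance_count = COUNT(1, 1, 1, 1, 1, 1, 1, 1) = 8
—
[hist_avg: major = 'Hist' OR attendance <= 64]
student=Hiro: ✗
student=Jude: ✗
student=Tara: ✓ → 8
student=Farah: ✗
student=Zane: ✗
student=Vik: ✓ → 29
student=Carmen: ✓ → 1
student=Mira: ✓ → 23
student=Noor: ✓ → 30
student=Uma: ✗
student=Lena: ✗
student=Kai: ✓ → 22
hist_avg = (8 + 29 + 1 + 23 + 30 + 22) / 6 = 18.8333333333

score_sum=60, attendance_count=8, hist_avg=18.8333333333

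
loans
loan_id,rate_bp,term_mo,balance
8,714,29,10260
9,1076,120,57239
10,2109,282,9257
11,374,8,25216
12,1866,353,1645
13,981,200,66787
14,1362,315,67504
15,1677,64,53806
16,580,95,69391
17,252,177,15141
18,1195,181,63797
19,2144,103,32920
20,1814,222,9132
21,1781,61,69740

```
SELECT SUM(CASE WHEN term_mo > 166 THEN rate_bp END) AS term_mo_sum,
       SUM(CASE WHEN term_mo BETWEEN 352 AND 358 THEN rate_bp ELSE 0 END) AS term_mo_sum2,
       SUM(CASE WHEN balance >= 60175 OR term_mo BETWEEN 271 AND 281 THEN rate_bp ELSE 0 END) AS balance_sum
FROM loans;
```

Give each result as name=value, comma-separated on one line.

term_mo_sum=9579, term_mo_sum2=1866, balance_sum=5899

[term_mo_sum: term_mo > 166]
loan_id=8: ✗
loan_id=9: ✗
loan_id=10: ✓ → 2109
loan_id=11: ✗
loan_id=12: ✓ → 1866
loan_id=13: ✓ → 981
loan_id=14: ✓ → 1362
loan_id=15: ✗
loan_id=16: ✗
loan_id=17: ✓ → 252
loan_id=18: ✓ → 1195
loan_id=19: ✗
loan_id=20: ✓ → 1814
loan_id=21: ✗
term_mo_sum = 2109 + 1866 + 981 + 1362 + 252 + 1195 + 1814 = 9579
—
[term_mo_sum2: term_mo BETWEEN 352 AND 358]
loan_id=8: ✗
loan_id=9: ✗
loan_id=10: ✗
loan_id=11: ✗
loan_id=12: ✓ → 1866
loan_id=13: ✗
loan_id=14: ✗
loan_id=15: ✗
loan_id=16: ✗
loan_id=17: ✗
loan_id=18: ✗
loan_id=19: ✗
loan_id=20: ✗
loan_id=21: ✗
term_mo_sum2 = 1866
—
[balance_sum: balance >= 60175 OR term_mo BETWEEN 271 AND 281]
loan_id=8: ✗
loan_id=9: ✗
loan_id=10: ✗
loan_id=11: ✗
loan_id=12: ✗
loan_id=13: ✓ → 981
loan_id=14: ✓ → 1362
loan_id=15: ✗
loan_id=16: ✓ → 580
loan_id=17: ✗
loan_id=18: ✓ → 1195
loan_id=19: ✗
loan_id=20: ✗
loan_id=21: ✓ → 1781
balance_sum = 981 + 1362 + 580 + 1195 + 1781 = 5899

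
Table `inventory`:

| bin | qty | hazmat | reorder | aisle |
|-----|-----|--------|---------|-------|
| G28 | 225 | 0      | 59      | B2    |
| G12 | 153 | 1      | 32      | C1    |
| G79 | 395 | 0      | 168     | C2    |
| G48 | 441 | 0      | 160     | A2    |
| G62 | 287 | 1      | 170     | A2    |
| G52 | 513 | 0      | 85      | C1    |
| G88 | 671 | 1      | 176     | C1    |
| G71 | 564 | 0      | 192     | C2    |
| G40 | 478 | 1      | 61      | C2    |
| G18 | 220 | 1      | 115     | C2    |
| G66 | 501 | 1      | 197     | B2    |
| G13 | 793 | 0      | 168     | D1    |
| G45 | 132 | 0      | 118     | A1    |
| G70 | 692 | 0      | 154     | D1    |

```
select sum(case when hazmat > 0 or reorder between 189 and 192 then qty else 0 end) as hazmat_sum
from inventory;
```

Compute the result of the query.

2874

bin=G28: ✗
bin=G12: ✓ → 153
bin=G79: ✗
bin=G48: ✗
bin=G62: ✓ → 287
bin=G52: ✗
bin=G88: ✓ → 671
bin=G71: ✓ → 564
bin=G40: ✓ → 478
bin=G18: ✓ → 220
bin=G66: ✓ → 501
bin=G13: ✗
bin=G45: ✗
bin=G70: ✗
hazmat_sum = 153 + 287 + 671 + 564 + 478 + 220 + 501 = 2874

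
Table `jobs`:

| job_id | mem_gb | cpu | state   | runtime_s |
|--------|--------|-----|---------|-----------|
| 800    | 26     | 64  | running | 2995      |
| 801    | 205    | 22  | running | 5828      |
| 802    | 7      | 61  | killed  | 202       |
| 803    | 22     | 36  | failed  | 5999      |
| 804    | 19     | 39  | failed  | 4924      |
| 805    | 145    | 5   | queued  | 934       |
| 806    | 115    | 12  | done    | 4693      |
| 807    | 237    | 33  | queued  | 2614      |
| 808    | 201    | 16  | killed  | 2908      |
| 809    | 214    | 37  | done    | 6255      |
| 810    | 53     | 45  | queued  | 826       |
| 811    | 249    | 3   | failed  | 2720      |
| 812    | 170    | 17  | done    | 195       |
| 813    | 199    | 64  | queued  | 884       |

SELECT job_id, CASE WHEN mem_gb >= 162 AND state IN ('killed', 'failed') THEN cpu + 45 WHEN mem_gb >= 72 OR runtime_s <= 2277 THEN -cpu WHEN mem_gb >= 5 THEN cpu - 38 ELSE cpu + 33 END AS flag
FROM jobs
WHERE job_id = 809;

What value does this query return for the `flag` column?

-37

job_id = 809: mem_gb=214, cpu=37, state=done, runtime_s=6255.
mem_gb >= 162 AND state IN ('killed', 'failed') → false
mem_gb >= 72 OR runtime_s <= 2277 → true → -37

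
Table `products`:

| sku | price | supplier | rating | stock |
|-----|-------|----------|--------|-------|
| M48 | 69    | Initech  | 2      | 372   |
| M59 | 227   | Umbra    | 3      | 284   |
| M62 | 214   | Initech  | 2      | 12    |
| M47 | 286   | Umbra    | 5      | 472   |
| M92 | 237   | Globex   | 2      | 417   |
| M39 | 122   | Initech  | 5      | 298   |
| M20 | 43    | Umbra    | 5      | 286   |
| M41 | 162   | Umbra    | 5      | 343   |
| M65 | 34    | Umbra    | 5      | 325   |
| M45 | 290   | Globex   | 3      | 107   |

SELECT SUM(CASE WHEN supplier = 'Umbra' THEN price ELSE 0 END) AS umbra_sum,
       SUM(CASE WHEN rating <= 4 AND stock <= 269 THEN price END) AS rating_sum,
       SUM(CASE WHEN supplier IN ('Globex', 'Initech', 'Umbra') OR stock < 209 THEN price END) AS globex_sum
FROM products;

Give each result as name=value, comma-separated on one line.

umbra_sum=752, rating_sum=504, globex_sum=1684

[umbra_sum: supplier = 'Umbra']
sku=M48: ✗
sku=M59: ✓ → 227
sku=M62: ✗
sku=M47: ✓ → 286
sku=M92: ✗
sku=M39: ✗
sku=M20: ✓ → 43
sku=M41: ✓ → 162
sku=M65: ✓ → 34
sku=M45: ✗
umbra_sum = 227 + 286 + 43 + 162 + 34 = 752
—
[rating_sum: rating <= 4 AND stock <= 269]
sku=M48: ✗
sku=M59: ✗
sku=M62: ✓ → 214
sku=M47: ✗
sku=M92: ✗
sku=M39: ✗
sku=M20: ✗
sku=M41: ✗
sku=M65: ✗
sku=M45: ✓ → 290
rating_sum = 214 + 290 = 504
—
[globex_sum: supplier IN ('Globex', 'Initech', 'Umbra') OR stock < 209]
sku=M48: ✓ → 69
sku=M59: ✓ → 227
sku=M62: ✓ → 214
sku=M47: ✓ → 286
sku=M92: ✓ → 237
sku=M39: ✓ → 122
sku=M20: ✓ → 43
sku=M41: ✓ → 162
sku=M65: ✓ → 34
sku=M45: ✓ → 290
globex_sum = 69 + 227 + 214 + 286 + 237 + 122 + 43 + 162 + 34 + 290 = 1684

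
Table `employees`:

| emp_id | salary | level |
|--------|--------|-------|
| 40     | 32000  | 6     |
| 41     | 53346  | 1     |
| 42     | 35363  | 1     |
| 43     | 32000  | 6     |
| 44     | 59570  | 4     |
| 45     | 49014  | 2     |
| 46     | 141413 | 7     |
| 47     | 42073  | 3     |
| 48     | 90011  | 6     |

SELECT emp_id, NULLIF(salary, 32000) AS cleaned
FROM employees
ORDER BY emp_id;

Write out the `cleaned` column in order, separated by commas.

emp_id=40: salary=32000 vs 32000: equal → NULL
emp_id=41: salary=53346 vs 32000: differ → 53346
emp_id=42: salary=35363 vs 32000: differ → 35363
emp_id=43: salary=32000 vs 32000: equal → NULL
emp_id=44: salary=59570 vs 32000: differ → 59570
emp_id=45: salary=49014 vs 32000: differ → 49014
emp_id=46: salary=141413 vs 32000: differ → 141413
emp_id=47: salary=42073 vs 32000: differ → 42073
emp_id=48: salary=90011 vs 32000: differ → 90011

NULL, 53346, 35363, NULL, 59570, 49014, 141413, 42073, 90011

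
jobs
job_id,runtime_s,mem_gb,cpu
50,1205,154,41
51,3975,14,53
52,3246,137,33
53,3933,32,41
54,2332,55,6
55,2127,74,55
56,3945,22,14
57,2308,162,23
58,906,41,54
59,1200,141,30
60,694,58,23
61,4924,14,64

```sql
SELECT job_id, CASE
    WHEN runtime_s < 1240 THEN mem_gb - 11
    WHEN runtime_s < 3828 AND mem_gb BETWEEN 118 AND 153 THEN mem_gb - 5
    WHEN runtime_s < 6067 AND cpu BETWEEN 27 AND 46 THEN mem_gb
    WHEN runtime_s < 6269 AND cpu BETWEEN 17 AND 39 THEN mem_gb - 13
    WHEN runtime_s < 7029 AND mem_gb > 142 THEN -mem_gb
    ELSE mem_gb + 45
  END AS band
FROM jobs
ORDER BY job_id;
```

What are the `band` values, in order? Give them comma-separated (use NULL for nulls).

job_id=50: runtime_s < 1240 → 143
job_id=51: ELSE → 59
job_id=52: runtime_s < 3828 AND mem_gb BETWEEN 118 AND 153 → 132
job_id=53: runtime_s < 6067 AND cpu BETWEEN 27 AND 46 → 32
job_id=54: ELSE → 100
job_id=55: ELSE → 119
job_id=56: ELSE → 67
job_id=57: runtime_s < 6269 AND cpu BETWEEN 17 AND 39 → 149
job_id=58: runtime_s < 1240 → 30
job_id=59: runtime_s < 1240 → 130
job_id=60: runtime_s < 1240 → 47
job_id=61: ELSE → 59

143, 59, 132, 32, 100, 119, 67, 149, 30, 130, 47, 59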